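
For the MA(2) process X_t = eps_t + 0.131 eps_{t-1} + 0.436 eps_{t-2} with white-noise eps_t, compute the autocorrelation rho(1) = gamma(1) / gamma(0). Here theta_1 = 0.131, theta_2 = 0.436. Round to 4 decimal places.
\rho(1) = 0.1558

For an MA(q) process with theta_0 = 1, the autocovariance is
  gamma(k) = sigma^2 * sum_{i=0..q-k} theta_i * theta_{i+k},
and rho(k) = gamma(k) / gamma(0). Sigma^2 cancels.
  numerator   = (1)*(0.131) + (0.131)*(0.436) = 0.188116.
  denominator = (1)^2 + (0.131)^2 + (0.436)^2 = 1.207257.
  rho(1) = 0.188116 / 1.207257 = 0.1558.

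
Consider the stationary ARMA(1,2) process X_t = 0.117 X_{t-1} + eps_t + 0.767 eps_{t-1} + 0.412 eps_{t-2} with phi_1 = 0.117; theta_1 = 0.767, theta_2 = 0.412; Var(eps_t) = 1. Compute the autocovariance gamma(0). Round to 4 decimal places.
\gamma(0) = 2.0508

Multiply the model equation by X_{t-k} and take expectations. With theta_0 = psi_0 = 1 and psi_j the MA(infinity) weights, this gives
  gamma(k) - sum_i phi_i gamma(k-i) = c_k,
  c_k = sigma^2 * sum_{j=k..q} theta_j psi_{j-k}   (c_k = 0 for k > q),
using gamma(-m) = gamma(m).
psi-weights needed (psi_j = theta_j + sum_i phi_i psi_{j-i}):
  psi_1 = theta_1 + phi_1 = 0.767 + (0.117) = 0.884
  psi_2 = theta_2 + phi_1 psi_1 = 0.412 + (0.117)(0.884) = 0.515428
Right-hand sides:
  c_0 = sigma^2 (1 + theta_1 psi_1 + theta_2 psi_2) = 1 * (1 + (0.767)(0.884) + (0.412)(0.515428)) = 1 * 1.890384 = 1.890384
  c_1 = sigma^2 (theta_1 + theta_2 psi_1) = 1 * (0.767 + (0.412)(0.884)) = 1.131208
  c_2 = sigma^2 theta_2 = 1 * (0.412) = 0.412
Equations for k = 0 and k = 1 (AR order 1):
  gamma(0) = phi_1 gamma(1) + c_0
  gamma(1) = phi_1 gamma(0) + c_1
Substituting the second into the first: gamma(0) (1 - phi_1^2) = c_0 + phi_1 c_1, so
  gamma(0) = (c_0 + phi_1 c_1) / (1 - phi_1^2) = (1.890384 + (0.117)(1.131208)) / (1 - (0.117)^2) = 2.022736 / 0.986311 = 2.050809.
Therefore gamma(0) = 2.0508 (to 4 decimal places).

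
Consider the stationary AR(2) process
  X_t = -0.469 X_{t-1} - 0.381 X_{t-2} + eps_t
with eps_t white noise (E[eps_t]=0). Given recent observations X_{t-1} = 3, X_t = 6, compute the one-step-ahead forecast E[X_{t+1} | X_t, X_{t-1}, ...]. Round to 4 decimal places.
E[X_{t+1} \mid \mathcal F_t] = -3.9570

For an AR(p) model X_t = c + sum_i phi_i X_{t-i} + eps_t, the
one-step-ahead conditional mean is
  E[X_{t+1} | X_t, ...] = c + sum_i phi_i X_{t+1-i}.
Substitute known values:
  E[X_{t+1} | ...] = (-0.469) * (6) + (-0.381) * (3)
                   = -3.9570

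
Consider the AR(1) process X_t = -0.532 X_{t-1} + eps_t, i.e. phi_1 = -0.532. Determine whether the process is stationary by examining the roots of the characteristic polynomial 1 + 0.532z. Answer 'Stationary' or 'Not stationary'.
\text{Stationary}

The AR(p) characteristic polynomial is P(z) = 1 + 0.532z.
Stationarity requires all roots to lie outside the unit circle, i.e. |z| > 1 for every root.
This is linear in z: 1 + (0.532) z = 0  =>  z = -1/(0.532) = -1.879699,  |z| = 1.879699.
Moduli of all roots: 1.8797.
All moduli strictly greater than 1? Yes.
Verdict: Stationary.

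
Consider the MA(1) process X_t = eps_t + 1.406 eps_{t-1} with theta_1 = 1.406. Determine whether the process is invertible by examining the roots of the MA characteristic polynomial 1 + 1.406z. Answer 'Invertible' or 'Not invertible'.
\text{Not invertible}

The MA(q) characteristic polynomial is P(z) = 1 + 1.406z.
Invertibility requires all roots to lie outside the unit circle, i.e. |z| > 1 for every root.
This is linear in z: 1 + (1.406) z = 0  =>  z = -1/(1.406) = -0.711238,  |z| = 0.711238.
Moduli of all roots: 0.7112.
All moduli strictly greater than 1? No.
Verdict: Not invertible.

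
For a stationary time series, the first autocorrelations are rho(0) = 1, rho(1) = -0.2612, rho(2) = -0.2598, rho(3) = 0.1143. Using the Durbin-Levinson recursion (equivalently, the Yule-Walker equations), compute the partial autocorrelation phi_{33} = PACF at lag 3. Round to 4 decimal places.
\phi_{33} = -0.0850

The PACF at lag k is phi_{kk}, the last component of the solution
to the Yule-Walker system G_k phi = r_k where
  (G_k)_{ij} = rho(|i - j|), (r_k)_i = rho(i), i,j = 1..k.
Equivalently, Durbin-Levinson gives phi_{kk} iteratively:
  phi_{11} = rho(1)
  phi_{kk} = [rho(k) - sum_{j=1..k-1} phi_{k-1,j} rho(k-j)]
            / [1 - sum_{j=1..k-1} phi_{k-1,j} rho(j)],
  phi_{k,j} = phi_{k-1,j} - phi_{kk} phi_{k-1,k-j},  j = 1..k-1.
Step k = 1:
  phi_11 = rho(1) = -0.2612.
Step k = 2:
  phi_22 = [rho(2) - phi_11 rho(1)] / [1 - phi_11 rho(1)] = [-0.2598 - (-0.2612)(-0.2612)] / [1 - (-0.2612)(-0.2612)]
         = -0.32802544 / 0.93177456 = -0.352044.
  Update: phi_21 = phi_11 - phi_22 phi_11 = -0.2612 - (-0.352044)(-0.2612) = -0.353154.
Step k = 3:
  phi_33 = [rho(3) - phi_21 rho(2) - phi_22 rho(1)] / [1 - phi_21 rho(1) - phi_22 rho(2)]
    numerator   = 0.1143 - (-0.353154)(-0.2598) - (-0.352044)(-0.2612) = -0.0694032
    denominator = 1 - (-0.353154)(-0.2612) - (-0.352044)(-0.2598) = 0.81629524
  phi_33 = -0.0694032 / 0.81629524 = -0.085.
Therefore phi_{33} = -0.0850.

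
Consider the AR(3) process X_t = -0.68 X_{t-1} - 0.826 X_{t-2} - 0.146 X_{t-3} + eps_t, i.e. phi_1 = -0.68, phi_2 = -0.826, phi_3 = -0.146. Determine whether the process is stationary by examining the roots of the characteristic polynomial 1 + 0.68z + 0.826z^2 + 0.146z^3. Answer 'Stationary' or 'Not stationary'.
\text{Stationary}

The AR(p) characteristic polynomial is P(z) = 1 + 0.68z + 0.826z^2 + 0.146z^3.
Stationarity requires all roots to lie outside the unit circle, i.e. |z| > 1 for every root.
Degree 3: look for a simple real root z0 first, then factor out (1 - z/z0) and solve the remaining quadratic.
Testing z0 = -5: P(-5) = 1 + (0.68)(-5) + (0.826)(-5)^2 + (0.146)(-5)^3
  = 1 + (-3.4) + (20.65) + (-18.25) = 0.  So z_0 = -5 is a root, |z_0| = 5.
Divide out the factor (1 + 0.2 z) = (1 - z/z0) (since 1/z0 = -0.2):
  P(z) = (1 + 0.2 z)(1 + (0.48) z + (0.73) z^2)
  [check: z-coef 0.48 - (-0.2) = 0.68; z^2-coef 0.73 - (-0.2)(0.48) = 0.826; z^3-coef -(-0.2)(0.73) = 0.146.]
Remaining roots from the quadratic factor 1 + (0.48) z + (0.73) z^2:
  Set 1 + (0.48) z + (0.73) z^2 = 0, i.e. a z^2 + b z + c = 0 with a = 0.73, b = 0.48, c = 1.
  Discriminant D = b^2 - 4ac = (0.48)^2 - 4*(0.73)*1 = 0.2304 - (2.92) = -2.6896.
  D < 0, so the roots are the complex-conjugate pair z = (-b +/- i sqrt(-D)) / (2a) = -0.3288 +/- 1.1233i.
  For a conjugate pair |z|^2 = z * conj(z) = (product of roots) = c/a = 1/(0.73) = 1.369863, so |z| = sqrt(1.369863) = 1.1704 for both roots.
Moduli of all roots: 5.0000, 1.1704, 1.1704.
All moduli strictly greater than 1? Yes.
Verdict: Stationary.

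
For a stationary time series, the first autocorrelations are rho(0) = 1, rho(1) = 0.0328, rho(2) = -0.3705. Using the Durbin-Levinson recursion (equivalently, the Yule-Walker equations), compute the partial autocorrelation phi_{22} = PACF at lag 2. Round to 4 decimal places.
\phi_{22} = -0.3720

The PACF at lag k is phi_{kk}, the last component of the solution
to the Yule-Walker system G_k phi = r_k where
  (G_k)_{ij} = rho(|i - j|), (r_k)_i = rho(i), i,j = 1..k.
Equivalently, Durbin-Levinson gives phi_{kk} iteratively:
  phi_{11} = rho(1)
  phi_{kk} = [rho(k) - sum_{j=1..k-1} phi_{k-1,j} rho(k-j)]
            / [1 - sum_{j=1..k-1} phi_{k-1,j} rho(j)],
  phi_{k,j} = phi_{k-1,j} - phi_{kk} phi_{k-1,k-j},  j = 1..k-1.
Step k = 1:
  phi_11 = rho(1) = 0.0328.
Step k = 2:
  phi_22 = [rho(2) - phi_11 rho(1)] / [1 - phi_11 rho(1)] = [-0.3705 - (0.0328)(0.0328)] / [1 - (0.0328)(0.0328)]
         = -0.37157584 / 0.99892416 = -0.372.
Therefore phi_{22} = -0.3720.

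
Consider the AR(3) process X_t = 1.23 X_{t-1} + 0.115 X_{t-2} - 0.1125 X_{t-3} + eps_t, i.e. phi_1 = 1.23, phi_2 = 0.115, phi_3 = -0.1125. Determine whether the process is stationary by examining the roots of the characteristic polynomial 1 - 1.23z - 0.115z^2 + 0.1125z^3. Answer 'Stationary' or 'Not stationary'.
\text{Not stationary}

The AR(p) characteristic polynomial is P(z) = 1 - 1.23z - 0.115z^2 + 0.1125z^3.
Stationarity requires all roots to lie outside the unit circle, i.e. |z| > 1 for every root.
Degree 3: look for a simple real root z0 first, then factor out (1 - z/z0) and solve the remaining quadratic.
Testing z0 = 0.8: P(0.8) = 1 + (-1.23)(0.8) + (-0.115)(0.8)^2 + (0.1125)(0.8)^3
  = 1 + (-0.984) + (-0.0736) + (0.0576) = 0.  So z_0 = 0.8 is a root, |z_0| = 0.8.
Divide out the factor (1 - 1.25 z) = (1 - z/z0) (since 1/z0 = 1.25):
  P(z) = (1 - 1.25 z)(1 + (0.02) z + (-0.09) z^2)
  [check: z-coef 0.02 - (1.25) = -1.23; z^2-coef -0.09 - (1.25)(0.02) = -0.115; z^3-coef -(1.25)(-0.09) = 0.1125.]
Remaining roots from the quadratic factor 1 + (0.02) z + (-0.09) z^2:
  Set 1 + (0.02) z + (-0.09) z^2 = 0, i.e. a z^2 + b z + c = 0 with a = -0.09, b = 0.02, c = 1.
  Discriminant D = b^2 - 4ac = (0.02)^2 - 4*(-0.09)*1 = 0.0004 - (-0.36) = 0.3604.
  D >= 0, so the roots are real: z = (-b +/- sqrt(D)) / (2a) = (-0.02 +/- 0.600333) / (-0.18).
    z_1 = (-0.02 + 0.600333) / (-0.18) = -3.2241,   |z_1| = 3.2241.
    z_2 = (-0.02 - 0.600333) / (-0.18) = 3.4463,   |z_2| = 3.4463.
Moduli of all roots: 0.8000, 3.2241, 3.4463.
All moduli strictly greater than 1? No.
Verdict: Not stationary.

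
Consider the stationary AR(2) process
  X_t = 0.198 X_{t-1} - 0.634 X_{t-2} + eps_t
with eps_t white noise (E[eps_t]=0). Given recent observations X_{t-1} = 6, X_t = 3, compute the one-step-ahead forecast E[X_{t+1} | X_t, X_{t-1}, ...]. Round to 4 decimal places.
E[X_{t+1} \mid \mathcal F_t] = -3.2100

For an AR(p) model X_t = c + sum_i phi_i X_{t-i} + eps_t, the
one-step-ahead conditional mean is
  E[X_{t+1} | X_t, ...] = c + sum_i phi_i X_{t+1-i}.
Substitute known values:
  E[X_{t+1} | ...] = (0.198) * (3) + (-0.634) * (6)
                   = -3.2100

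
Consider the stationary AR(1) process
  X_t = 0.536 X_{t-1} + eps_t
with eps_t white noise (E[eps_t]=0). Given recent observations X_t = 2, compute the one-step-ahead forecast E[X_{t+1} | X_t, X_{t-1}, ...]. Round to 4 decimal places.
E[X_{t+1} \mid \mathcal F_t] = 1.0720

For an AR(p) model X_t = c + sum_i phi_i X_{t-i} + eps_t, the
one-step-ahead conditional mean is
  E[X_{t+1} | X_t, ...] = c + sum_i phi_i X_{t+1-i}.
Substitute known values:
  E[X_{t+1} | ...] = (0.536) * (2)
                   = 1.0720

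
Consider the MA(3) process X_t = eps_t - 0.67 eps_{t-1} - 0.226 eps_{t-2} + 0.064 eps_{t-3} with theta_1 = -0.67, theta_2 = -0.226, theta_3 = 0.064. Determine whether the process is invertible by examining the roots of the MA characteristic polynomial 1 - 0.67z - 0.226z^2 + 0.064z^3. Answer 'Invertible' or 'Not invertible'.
\text{Invertible}

The MA(q) characteristic polynomial is P(z) = 1 - 0.67z - 0.226z^2 + 0.064z^3.
Invertibility requires all roots to lie outside the unit circle, i.e. |z| > 1 for every root.
Degree 3: look for a simple real root z0 first, then factor out (1 - z/z0) and solve the remaining quadratic.
Testing z0 = 5: P(5) = 1 + (-0.67)(5) + (-0.226)(5)^2 + (0.064)(5)^3
  = 1 + (-3.35) + (-5.65) + (8) = 0.  So z_0 = 5 is a root, |z_0| = 5.
Divide out the factor (1 - 0.2 z) = (1 - z/z0) (since 1/z0 = 0.2):
  P(z) = (1 - 0.2 z)(1 + (-0.47) z + (-0.32) z^2)
  [check: z-coef -0.47 - (0.2) = -0.67; z^2-coef -0.32 - (0.2)(-0.47) = -0.226; z^3-coef -(0.2)(-0.32) = 0.064.]
Remaining roots from the quadratic factor 1 + (-0.47) z + (-0.32) z^2:
  Set 1 + (-0.47) z + (-0.32) z^2 = 0, i.e. a z^2 + b z + c = 0 with a = -0.32, b = -0.47, c = 1.
  Discriminant D = b^2 - 4ac = (-0.47)^2 - 4*(-0.32)*1 = 0.2209 - (-1.28) = 1.5009.
  D >= 0, so the roots are real: z = (-b +/- sqrt(D)) / (2a) = (0.47 +/- 1.225112) / (-0.64).
    z_1 = (0.47 + 1.225112) / (-0.64) = -2.6486,   |z_1| = 2.6486.
    z_2 = (0.47 - 1.225112) / (-0.64) = 1.1799,   |z_2| = 1.1799.
Moduli of all roots: 5.0000, 2.6486, 1.1799.
All moduli strictly greater than 1? Yes.
Verdict: Invertible.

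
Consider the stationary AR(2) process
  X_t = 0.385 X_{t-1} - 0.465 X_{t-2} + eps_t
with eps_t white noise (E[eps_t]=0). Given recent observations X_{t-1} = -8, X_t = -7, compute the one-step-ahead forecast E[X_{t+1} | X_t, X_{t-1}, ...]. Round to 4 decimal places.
E[X_{t+1} \mid \mathcal F_t] = 1.0250

For an AR(p) model X_t = c + sum_i phi_i X_{t-i} + eps_t, the
one-step-ahead conditional mean is
  E[X_{t+1} | X_t, ...] = c + sum_i phi_i X_{t+1-i}.
Substitute known values:
  E[X_{t+1} | ...] = (0.385) * (-7) + (-0.465) * (-8)
                   = 1.0250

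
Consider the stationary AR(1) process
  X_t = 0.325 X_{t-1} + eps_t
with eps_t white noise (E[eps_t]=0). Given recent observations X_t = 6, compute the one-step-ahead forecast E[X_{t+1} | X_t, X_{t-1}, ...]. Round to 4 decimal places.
E[X_{t+1} \mid \mathcal F_t] = 1.9500

For an AR(p) model X_t = c + sum_i phi_i X_{t-i} + eps_t, the
one-step-ahead conditional mean is
  E[X_{t+1} | X_t, ...] = c + sum_i phi_i X_{t+1-i}.
Substitute known values:
  E[X_{t+1} | ...] = (0.325) * (6)
                   = 1.9500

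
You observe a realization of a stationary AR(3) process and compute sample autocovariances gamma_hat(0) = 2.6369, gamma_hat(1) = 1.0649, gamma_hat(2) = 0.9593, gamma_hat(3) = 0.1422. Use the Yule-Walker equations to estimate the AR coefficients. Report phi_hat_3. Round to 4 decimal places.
\hat\phi_{3} = -0.1960

The Yule-Walker equations for an AR(p) process read, in matrix form,
  Gamma_p phi = r_p,   with   (Gamma_p)_{ij} = gamma(|i - j|),
                       (r_p)_i = gamma(i),   i,j = 1..p.
Substitute the sample gammas (Toeplitz matrix and right-hand side of size 3):
  Gamma_p = [[2.6369, 1.0649, 0.9593], [1.0649, 2.6369, 1.0649], [0.9593, 1.0649, 2.6369]]
  r_p     = [1.0649, 0.9593, 0.1422]
Written out (R1..R3):
  (R1) 2.6369 phi_1 + 1.0649 phi_2 + 0.9593 phi_3 = 1.0649
  (R2) 1.0649 phi_1 + 2.6369 phi_2 + 1.0649 phi_3 = 0.9593
  (R3) 0.9593 phi_1 + 1.0649 phi_2 + 2.6369 phi_3 = 0.1422
Gaussian elimination:
  R2 <- R2 - (1.0649/2.6369) R1 = R2 - (0.403845) R1:  2.206845 phi_2 + 0.677491 phi_3 = 0.529245
  R3 <- R3 - (0.9593/2.6369) R1 = R3 - (0.363798) R1:  0.677491 phi_2 + 2.287908 phi_3 = -0.245209
  R3 <- R3 - (0.677491/2.206845) R2 = R3 - (0.306995) R2:  2.079922 phi_3 = -0.407685
Back-substitution:
  phi_hat_3 = -0.407685 / 2.079922 = -0.19601
  phi_hat_2 = (0.529245 - (0.677491)(-0.19601)) / 2.206845 = 0.299994
  phi_hat_1 = (1.0649 - (1.0649)(0.299994) - (0.9593)(-0.19601)) / 2.6369 = 0.354002
So phi_hat = [0.3540, 0.3000, -0.1960].
Therefore phi_hat_3 = -0.1960.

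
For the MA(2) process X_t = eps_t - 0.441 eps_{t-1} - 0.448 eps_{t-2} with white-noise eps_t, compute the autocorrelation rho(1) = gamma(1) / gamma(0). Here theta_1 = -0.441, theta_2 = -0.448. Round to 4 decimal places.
\rho(1) = -0.1745

For an MA(q) process with theta_0 = 1, the autocovariance is
  gamma(k) = sigma^2 * sum_{i=0..q-k} theta_i * theta_{i+k},
and rho(k) = gamma(k) / gamma(0). Sigma^2 cancels.
  numerator   = (1)*(-0.441) + (-0.441)*(-0.448) = -0.243432.
  denominator = (1)^2 + (-0.441)^2 + (-0.448)^2 = 1.395185.
  rho(1) = -0.243432 / 1.395185 = -0.1745.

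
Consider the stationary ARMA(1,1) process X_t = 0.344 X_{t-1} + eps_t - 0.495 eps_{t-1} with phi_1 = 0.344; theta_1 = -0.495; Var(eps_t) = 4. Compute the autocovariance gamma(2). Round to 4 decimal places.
\gamma(2) = -0.1955

Multiply the model equation by X_{t-k} and take expectations. With theta_0 = psi_0 = 1 and psi_j the MA(infinity) weights, this gives
  gamma(k) - sum_i phi_i gamma(k-i) = c_k,
  c_k = sigma^2 * sum_{j=k..q} theta_j psi_{j-k}   (c_k = 0 for k > q),
using gamma(-m) = gamma(m).
psi-weights needed (psi_j = theta_j + sum_i phi_i psi_{j-i}):
  psi_1 = theta_1 + phi_1 = -0.495 + (0.344) = -0.151
Right-hand sides:
  c_0 = sigma^2 (1 + theta_1 psi_1) = 4 * (1 + (-0.495)(-0.151)) = 4 * 1.074745 = 4.29898
  c_1 = sigma^2 theta_1 = 4 * (-0.495) = -1.98
  c_2 = 0
Equations for k = 0 and k = 1 (AR order 1):
  gamma(0) = phi_1 gamma(1) + c_0
  gamma(1) = phi_1 gamma(0) + c_1
Substituting the second into the first: gamma(0) (1 - phi_1^2) = c_0 + phi_1 c_1, so
  gamma(0) = (c_0 + phi_1 c_1) / (1 - phi_1^2) = (4.29898 + (0.344)(-1.98)) / (1 - (0.344)^2) = 3.61786 / 0.881664 = 4.103445.
  gamma(1) = phi_1 gamma(0) + c_1 = (0.344)(4.103445) + (-1.98) = -0.568415.
For k = 2 (> q): gamma(2) = phi_1 gamma(1) = (0.344)(-0.568415) = -0.195535.
Therefore gamma(2) = -0.1955 (to 4 decimal places).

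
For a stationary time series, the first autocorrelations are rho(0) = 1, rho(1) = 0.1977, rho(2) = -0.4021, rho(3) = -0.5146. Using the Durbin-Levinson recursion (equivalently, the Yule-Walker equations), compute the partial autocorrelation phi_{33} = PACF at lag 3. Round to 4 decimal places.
\phi_{33} = -0.4059

The PACF at lag k is phi_{kk}, the last component of the solution
to the Yule-Walker system G_k phi = r_k where
  (G_k)_{ij} = rho(|i - j|), (r_k)_i = rho(i), i,j = 1..k.
Equivalently, Durbin-Levinson gives phi_{kk} iteratively:
  phi_{11} = rho(1)
  phi_{kk} = [rho(k) - sum_{j=1..k-1} phi_{k-1,j} rho(k-j)]
            / [1 - sum_{j=1..k-1} phi_{k-1,j} rho(j)],
  phi_{k,j} = phi_{k-1,j} - phi_{kk} phi_{k-1,k-j},  j = 1..k-1.
Step k = 1:
  phi_11 = rho(1) = 0.1977.
Step k = 2:
  phi_22 = [rho(2) - phi_11 rho(1)] / [1 - phi_11 rho(1)] = [-0.4021 - (0.1977)(0.1977)] / [1 - (0.1977)(0.1977)]
         = -0.44118529 / 0.96091471 = -0.459131.
  Update: phi_21 = phi_11 - phi_22 phi_11 = 0.1977 - (-0.459131)(0.1977) = 0.28847.
Step k = 3:
  phi_33 = [rho(3) - phi_21 rho(2) - phi_22 rho(1)] / [1 - phi_21 rho(1) - phi_22 rho(2)]
    numerator   = -0.5146 - (0.28847)(-0.4021) - (-0.459131)(0.1977) = -0.30783606
    denominator = 1 - (0.28847)(0.1977) - (-0.459131)(-0.4021) = 0.75835307
  phi_33 = -0.30783606 / 0.75835307 = -0.4059.
Therefore phi_{33} = -0.4059.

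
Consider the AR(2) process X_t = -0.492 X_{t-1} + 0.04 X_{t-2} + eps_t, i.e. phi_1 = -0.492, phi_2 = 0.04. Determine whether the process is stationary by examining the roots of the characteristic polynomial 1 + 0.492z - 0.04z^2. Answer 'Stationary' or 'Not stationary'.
\text{Stationary}

The AR(p) characteristic polynomial is P(z) = 1 + 0.492z - 0.04z^2.
Stationarity requires all roots to lie outside the unit circle, i.e. |z| > 1 for every root.
Set 1 + (0.492) z + (-0.04) z^2 = 0, i.e. a z^2 + b z + c = 0 with a = -0.04, b = 0.492, c = 1.
Discriminant D = b^2 - 4ac = (0.492)^2 - 4*(-0.04)*1 = 0.242064 - (-0.16) = 0.402064.
D >= 0, so the roots are real: z = (-b +/- sqrt(D)) / (2a) = (-0.492 +/- 0.634085) / (-0.08).
  z_1 = (-0.492 + 0.634085) / (-0.08) = -1.7761,   |z_1| = 1.7761.
  z_2 = (-0.492 - 0.634085) / (-0.08) = 14.0761,   |z_2| = 14.0761.
Moduli of all roots: 1.7761, 14.0761.
All moduli strictly greater than 1? Yes.
Verdict: Stationary.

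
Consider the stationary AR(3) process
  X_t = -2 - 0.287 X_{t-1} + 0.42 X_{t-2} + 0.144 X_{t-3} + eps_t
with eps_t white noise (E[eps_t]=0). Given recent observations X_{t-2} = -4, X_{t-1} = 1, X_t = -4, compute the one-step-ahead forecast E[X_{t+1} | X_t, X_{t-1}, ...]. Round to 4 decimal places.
E[X_{t+1} \mid \mathcal F_t] = -1.0080

For an AR(p) model X_t = c + sum_i phi_i X_{t-i} + eps_t, the
one-step-ahead conditional mean is
  E[X_{t+1} | X_t, ...] = c + sum_i phi_i X_{t+1-i}.
Substitute known values:
  E[X_{t+1} | ...] = -2 + (-0.287) * (-4) + (0.42) * (1) + (0.144) * (-4)
                   = -1.0080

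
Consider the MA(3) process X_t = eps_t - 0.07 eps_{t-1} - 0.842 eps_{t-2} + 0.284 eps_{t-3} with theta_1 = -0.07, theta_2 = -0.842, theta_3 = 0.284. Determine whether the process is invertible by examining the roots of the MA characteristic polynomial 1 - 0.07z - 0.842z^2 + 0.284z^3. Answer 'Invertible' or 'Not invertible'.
\text{Not invertible}

The MA(q) characteristic polynomial is P(z) = 1 - 0.07z - 0.842z^2 + 0.284z^3.
Invertibility requires all roots to lie outside the unit circle, i.e. |z| > 1 for every root.
Degree 3: look for a simple real root z0 first, then factor out (1 - z/z0) and solve the remaining quadratic.
Testing z0 = 2.5: P(2.5) = 1 + (-0.07)(2.5) + (-0.842)(2.5)^2 + (0.284)(2.5)^3
  = 1 + (-0.175) + (-5.2625) + (4.4375) = 0.  So z_0 = 2.5 is a root, |z_0| = 2.5.
Divide out the factor (1 - 0.4 z) = (1 - z/z0) (since 1/z0 = 0.4):
  P(z) = (1 - 0.4 z)(1 + (0.33) z + (-0.71) z^2)
  [check: z-coef 0.33 - (0.4) = -0.07; z^2-coef -0.71 - (0.4)(0.33) = -0.842; z^3-coef -(0.4)(-0.71) = 0.284.]
Remaining roots from the quadratic factor 1 + (0.33) z + (-0.71) z^2:
  Set 1 + (0.33) z + (-0.71) z^2 = 0, i.e. a z^2 + b z + c = 0 with a = -0.71, b = 0.33, c = 1.
  Discriminant D = b^2 - 4ac = (0.33)^2 - 4*(-0.71)*1 = 0.1089 - (-2.84) = 2.9489.
  D >= 0, so the roots are real: z = (-b +/- sqrt(D)) / (2a) = (-0.33 +/- 1.717236) / (-1.42).
    z_1 = (-0.33 + 1.717236) / (-1.42) = -0.9769,   |z_1| = 0.9769.
    z_2 = (-0.33 - 1.717236) / (-1.42) = 1.4417,   |z_2| = 1.4417.
Moduli of all roots: 2.5000, 0.9769, 1.4417.
All moduli strictly greater than 1? No.
Verdict: Not invertible.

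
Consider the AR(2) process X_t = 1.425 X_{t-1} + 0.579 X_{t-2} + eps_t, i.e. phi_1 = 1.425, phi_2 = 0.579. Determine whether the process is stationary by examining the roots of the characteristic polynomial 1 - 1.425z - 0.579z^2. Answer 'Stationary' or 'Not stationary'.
\text{Not stationary}

The AR(p) characteristic polynomial is P(z) = 1 - 1.425z - 0.579z^2.
Stationarity requires all roots to lie outside the unit circle, i.e. |z| > 1 for every root.
Set 1 + (-1.425) z + (-0.579) z^2 = 0, i.e. a z^2 + b z + c = 0 with a = -0.579, b = -1.425, c = 1.
Discriminant D = b^2 - 4ac = (-1.425)^2 - 4*(-0.579)*1 = 2.030625 - (-2.316) = 4.346625.
D >= 0, so the roots are real: z = (-b +/- sqrt(D)) / (2a) = (1.425 +/- 2.084856) / (-1.158).
  z_1 = (1.425 + 2.084856) / (-1.158) = -3.031,   |z_1| = 3.031.
  z_2 = (1.425 - 2.084856) / (-1.158) = 0.5698,   |z_2| = 0.5698.
Moduli of all roots: 3.0310, 0.5698.
All moduli strictly greater than 1? No.
Verdict: Not stationary.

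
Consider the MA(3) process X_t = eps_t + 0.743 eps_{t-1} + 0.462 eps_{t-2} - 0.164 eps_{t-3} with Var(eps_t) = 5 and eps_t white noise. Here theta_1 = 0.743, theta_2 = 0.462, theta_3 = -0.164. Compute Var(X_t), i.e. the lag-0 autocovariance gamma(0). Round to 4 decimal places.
\gamma(0) = 8.9619

For an MA(q) process X_t = eps_t + sum_i theta_i eps_{t-i} with
Var(eps_t) = sigma^2, the variance is
  gamma(0) = sigma^2 * (1 + sum_i theta_i^2).
  sum_i theta_i^2 = (0.743)^2 + (0.462)^2 + (-0.164)^2 = 0.552049 + 0.213444 + 0.026896 = 0.792389.
  gamma(0) = 5 * (1 + 0.792389) = 5 * 1.792389 = 8.961945, which rounds to 8.9619.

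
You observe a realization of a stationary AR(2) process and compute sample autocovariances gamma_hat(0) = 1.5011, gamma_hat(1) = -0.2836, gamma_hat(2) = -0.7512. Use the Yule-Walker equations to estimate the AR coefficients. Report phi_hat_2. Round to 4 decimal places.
\hat\phi_{2} = -0.5560

The Yule-Walker equations for an AR(p) process read, in matrix form,
  Gamma_p phi = r_p,   with   (Gamma_p)_{ij} = gamma(|i - j|),
                       (r_p)_i = gamma(i),   i,j = 1..p.
Substitute the sample gammas (Toeplitz matrix and right-hand side of size 2):
  Gamma_p = [[1.5011, -0.2836], [-0.2836, 1.5011]]
  r_p     = [-0.2836, -0.7512]
Written out:
  1.5011 phi_1 - 0.2836 phi_2 = -0.2836
  -0.2836 phi_1 + 1.5011 phi_2 = -0.7512
Solve by Cramer's rule:
  det = gamma(0)^2 - gamma(1)^2 = (1.5011)^2 - (-0.2836)^2 = 2.25330121 - 0.08042896 = 2.17287225
  phi_hat_1 = [gamma(1) gamma(0) - gamma(1) gamma(2)] / det = [(-0.2836)(1.5011) - (-0.2836)(-0.7512)] / 2.17287225 = -0.63875228 / 2.17287225 = -0.294
  phi_hat_2 = [gamma(0) gamma(2) - gamma(1)^2] / det = [(1.5011)(-0.7512) - (-0.2836)^2] / 2.17287225 = -1.20805528 / 2.17287225 = -0.556
So phi_hat = [-0.2940, -0.5560].
Therefore phi_hat_2 = -0.5560.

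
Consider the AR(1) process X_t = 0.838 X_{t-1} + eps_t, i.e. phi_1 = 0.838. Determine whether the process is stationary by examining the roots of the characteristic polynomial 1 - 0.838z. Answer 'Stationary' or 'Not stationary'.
\text{Stationary}

The AR(p) characteristic polynomial is P(z) = 1 - 0.838z.
Stationarity requires all roots to lie outside the unit circle, i.e. |z| > 1 for every root.
This is linear in z: 1 + (-0.838) z = 0  =>  z = -1/(-0.838) = 1.193317,  |z| = 1.193317.
Moduli of all roots: 1.1933.
All moduli strictly greater than 1? Yes.
Verdict: Stationary.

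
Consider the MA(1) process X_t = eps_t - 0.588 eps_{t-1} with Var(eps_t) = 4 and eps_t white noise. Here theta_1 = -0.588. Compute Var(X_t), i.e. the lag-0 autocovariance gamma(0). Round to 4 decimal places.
\gamma(0) = 5.3830

For an MA(q) process X_t = eps_t + sum_i theta_i eps_{t-i} with
Var(eps_t) = sigma^2, the variance is
  gamma(0) = sigma^2 * (1 + sum_i theta_i^2).
  sum_i theta_i^2 = (-0.588)^2 = 0.345744.
  gamma(0) = 4 * (1 + 0.345744) = 4 * 1.345744 = 5.382976, which rounds to 5.3830.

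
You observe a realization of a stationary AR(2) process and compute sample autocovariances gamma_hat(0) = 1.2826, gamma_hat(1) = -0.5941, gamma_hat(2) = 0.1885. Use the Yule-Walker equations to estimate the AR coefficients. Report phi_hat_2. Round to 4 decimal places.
\hat\phi_{2} = -0.0860

The Yule-Walker equations for an AR(p) process read, in matrix form,
  Gamma_p phi = r_p,   with   (Gamma_p)_{ij} = gamma(|i - j|),
                       (r_p)_i = gamma(i),   i,j = 1..p.
Substitute the sample gammas (Toeplitz matrix and right-hand side of size 2):
  Gamma_p = [[1.2826, -0.5941], [-0.5941, 1.2826]]
  r_p     = [-0.5941, 0.1885]
Written out:
  1.2826 phi_1 - 0.5941 phi_2 = -0.5941
  -0.5941 phi_1 + 1.2826 phi_2 = 0.1885
Solve by Cramer's rule:
  det = gamma(0)^2 - gamma(1)^2 = (1.2826)^2 - (-0.5941)^2 = 1.64506276 - 0.35295481 = 1.29210795
  phi_hat_1 = [gamma(1) gamma(0) - gamma(1) gamma(2)] / det = [(-0.5941)(1.2826) - (-0.5941)(0.1885)] / 1.29210795 = -0.65000481 / 1.29210795 = -0.5031
  phi_hat_2 = [gamma(0) gamma(2) - gamma(1)^2] / det = [(1.2826)(0.1885) - (-0.5941)^2] / 1.29210795 = -0.11118471 / 1.29210795 = -0.086
So phi_hat = [-0.5031, -0.0860].
Therefore phi_hat_2 = -0.0860.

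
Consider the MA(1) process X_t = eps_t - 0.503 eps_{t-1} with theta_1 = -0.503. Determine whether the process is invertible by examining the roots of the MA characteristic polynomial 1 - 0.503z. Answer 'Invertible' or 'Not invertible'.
\text{Invertible}

The MA(q) characteristic polynomial is P(z) = 1 - 0.503z.
Invertibility requires all roots to lie outside the unit circle, i.e. |z| > 1 for every root.
This is linear in z: 1 + (-0.503) z = 0  =>  z = -1/(-0.503) = 1.988072,  |z| = 1.988072.
Moduli of all roots: 1.9881.
All moduli strictly greater than 1? Yes.
Verdict: Invertible.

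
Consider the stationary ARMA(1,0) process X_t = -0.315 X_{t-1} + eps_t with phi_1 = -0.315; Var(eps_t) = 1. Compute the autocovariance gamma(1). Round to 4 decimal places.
\gamma(1) = -0.3497

Multiply the model equation by X_{t-k} and take expectations. With theta_0 = psi_0 = 1 and psi_j the MA(infinity) weights, this gives
  gamma(k) - sum_i phi_i gamma(k-i) = c_k,
  c_k = sigma^2 * sum_{j=k..q} theta_j psi_{j-k}   (c_k = 0 for k > q),
using gamma(-m) = gamma(m).
Pure AR (q = 0): c_0 = sigma^2 = 1, c_k = 0 for k >= 1.
Equations for k = 0 and k = 1 (AR order 1):
  gamma(0) = phi_1 gamma(1) + c_0
  gamma(1) = phi_1 gamma(0) + c_1
Substituting the second into the first: gamma(0) (1 - phi_1^2) = c_0 + phi_1 c_1, so
  gamma(0) = c_0 / (1 - phi_1^2) = 1 / (1 - (-0.315)^2) = 1 / 0.900775 = 1.110155.
  gamma(1) = phi_1 gamma(0) = (-0.315)(1.110155) = -0.349699.
Therefore gamma(1) = -0.3497 (to 4 decimal places).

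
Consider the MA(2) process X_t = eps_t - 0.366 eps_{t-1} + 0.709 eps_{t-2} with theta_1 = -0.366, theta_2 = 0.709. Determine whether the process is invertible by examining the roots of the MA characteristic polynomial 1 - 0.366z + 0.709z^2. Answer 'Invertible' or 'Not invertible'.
\text{Invertible}

The MA(q) characteristic polynomial is P(z) = 1 - 0.366z + 0.709z^2.
Invertibility requires all roots to lie outside the unit circle, i.e. |z| > 1 for every root.
Set 1 + (-0.366) z + (0.709) z^2 = 0, i.e. a z^2 + b z + c = 0 with a = 0.709, b = -0.366, c = 1.
Discriminant D = b^2 - 4ac = (-0.366)^2 - 4*(0.709)*1 = 0.133956 - (2.836) = -2.702044.
D < 0, so the roots are the complex-conjugate pair z = (-b +/- i sqrt(-D)) / (2a) = 0.2581 +/- 1.1592i.
For a conjugate pair |z|^2 = z * conj(z) = (product of roots) = c/a = 1/(0.709) = 1.410437, so |z| = sqrt(1.410437) = 1.1876 for both roots.
Moduli of all roots: 1.1876, 1.1876.
All moduli strictly greater than 1? Yes.
Verdict: Invertible.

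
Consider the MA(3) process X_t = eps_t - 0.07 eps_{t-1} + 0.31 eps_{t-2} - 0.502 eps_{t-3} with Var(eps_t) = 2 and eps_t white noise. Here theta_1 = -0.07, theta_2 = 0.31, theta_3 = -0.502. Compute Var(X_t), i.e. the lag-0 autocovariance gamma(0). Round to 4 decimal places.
\gamma(0) = 2.7060

For an MA(q) process X_t = eps_t + sum_i theta_i eps_{t-i} with
Var(eps_t) = sigma^2, the variance is
  gamma(0) = sigma^2 * (1 + sum_i theta_i^2).
  sum_i theta_i^2 = (-0.07)^2 + (0.31)^2 + (-0.502)^2 = 0.0049 + 0.0961 + 0.252004 = 0.353004.
  gamma(0) = 2 * (1 + 0.353004) = 2 * 1.353004 = 2.706008, which rounds to 2.7060.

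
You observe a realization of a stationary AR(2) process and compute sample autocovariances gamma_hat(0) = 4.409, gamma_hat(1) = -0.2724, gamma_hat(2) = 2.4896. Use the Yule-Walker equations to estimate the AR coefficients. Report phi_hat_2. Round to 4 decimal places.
\hat\phi_{2} = 0.5630

The Yule-Walker equations for an AR(p) process read, in matrix form,
  Gamma_p phi = r_p,   with   (Gamma_p)_{ij} = gamma(|i - j|),
                       (r_p)_i = gamma(i),   i,j = 1..p.
Substitute the sample gammas (Toeplitz matrix and right-hand side of size 2):
  Gamma_p = [[4.409, -0.2724], [-0.2724, 4.409]]
  r_p     = [-0.2724, 2.4896]
Written out:
  4.409 phi_1 - 0.2724 phi_2 = -0.2724
  -0.2724 phi_1 + 4.409 phi_2 = 2.4896
Solve by Cramer's rule:
  det = gamma(0)^2 - gamma(1)^2 = (4.409)^2 - (-0.2724)^2 = 19.439281 - 0.07420176 = 19.36507924
  phi_hat_1 = [gamma(1) gamma(0) - gamma(1) gamma(2)] / det = [(-0.2724)(4.409) - (-0.2724)(2.4896)] / 19.36507924 = -0.52284456 / 19.36507924 = -0.027
  phi_hat_2 = [gamma(0) gamma(2) - gamma(1)^2] / det = [(4.409)(2.4896) - (-0.2724)^2] / 19.36507924 = 10.90244464 / 19.36507924 = 0.563
So phi_hat = [-0.0270, 0.5630].
Therefore phi_hat_2 = 0.5630.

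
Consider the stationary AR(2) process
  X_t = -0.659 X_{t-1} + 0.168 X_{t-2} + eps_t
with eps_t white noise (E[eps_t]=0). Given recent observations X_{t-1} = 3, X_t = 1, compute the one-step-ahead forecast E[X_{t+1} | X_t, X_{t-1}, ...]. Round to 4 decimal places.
E[X_{t+1} \mid \mathcal F_t] = -0.1550

For an AR(p) model X_t = c + sum_i phi_i X_{t-i} + eps_t, the
one-step-ahead conditional mean is
  E[X_{t+1} | X_t, ...] = c + sum_i phi_i X_{t+1-i}.
Substitute known values:
  E[X_{t+1} | ...] = (-0.659) * (1) + (0.168) * (3)
                   = -0.1550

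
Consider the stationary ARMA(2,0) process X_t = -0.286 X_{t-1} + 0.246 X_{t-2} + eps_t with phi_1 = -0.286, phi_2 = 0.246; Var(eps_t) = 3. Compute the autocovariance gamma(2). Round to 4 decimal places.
\gamma(2) = 1.3222

Multiply the model equation by X_{t-k} and take expectations. With theta_0 = psi_0 = 1 and psi_j the MA(infinity) weights, this gives
  gamma(k) - sum_i phi_i gamma(k-i) = c_k,
  c_k = sigma^2 * sum_{j=k..q} theta_j psi_{j-k}   (c_k = 0 for k > q),
using gamma(-m) = gamma(m).
Pure AR (q = 0): c_0 = sigma^2 = 3, c_k = 0 for k >= 1.
Equations for k = 0, 1, 2 (AR order 2, c_2 = 0):
  (E0) gamma(0) = phi_1 gamma(1) + phi_2 gamma(2) + c_0
  (E1) gamma(1) = phi_1 gamma(0) + phi_2 gamma(1) + c_1
  (E2) gamma(2) = phi_1 gamma(1) + phi_2 gamma(0)
From (E1): gamma(1) = A gamma(0) + B with
  A = phi_1 / (1 - phi_2) = -0.286 / 0.754 = -0.37931,   B = c_1 / (1 - phi_2) = 0 / 0.754 = 0.
Insert (E2) into (E0): gamma(0) (1 - phi_2^2) = phi_1 (1 + phi_2) gamma(1) + c_0.
  phi_1 (1 + phi_2) = (-0.286)(1.246) = -0.356356,   1 - phi_2^2 = 0.939484.
Replace gamma(1) by A gamma(0) + B and collect gamma(0):
  gamma(0) [0.939484 - (-0.356356)(-0.37931)] = c_0 = 3
  gamma(0) * 0.804314 = 3
  gamma(0) = 3 / 0.804314 = 3.729884.
  gamma(1) = A gamma(0) = (-0.37931)(3.729884) = -1.414784.
  gamma(2) = phi_1 gamma(1) + phi_2 gamma(0) = (-0.286)(-1.414784) + (0.246)(3.729884) = 1.32218.
Therefore gamma(2) = 1.3222 (to 4 decimal places).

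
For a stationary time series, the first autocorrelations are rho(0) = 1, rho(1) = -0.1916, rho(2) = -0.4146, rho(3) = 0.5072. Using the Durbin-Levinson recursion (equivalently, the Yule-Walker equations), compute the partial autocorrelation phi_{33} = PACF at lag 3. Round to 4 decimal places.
\phi_{33} = 0.4001

The PACF at lag k is phi_{kk}, the last component of the solution
to the Yule-Walker system G_k phi = r_k where
  (G_k)_{ij} = rho(|i - j|), (r_k)_i = rho(i), i,j = 1..k.
Equivalently, Durbin-Levinson gives phi_{kk} iteratively:
  phi_{11} = rho(1)
  phi_{kk} = [rho(k) - sum_{j=1..k-1} phi_{k-1,j} rho(k-j)]
            / [1 - sum_{j=1..k-1} phi_{k-1,j} rho(j)],
  phi_{k,j} = phi_{k-1,j} - phi_{kk} phi_{k-1,k-j},  j = 1..k-1.
Step k = 1:
  phi_11 = rho(1) = -0.1916.
Step k = 2:
  phi_22 = [rho(2) - phi_11 rho(1)] / [1 - phi_11 rho(1)] = [-0.4146 - (-0.1916)(-0.1916)] / [1 - (-0.1916)(-0.1916)]
         = -0.45131056 / 0.96328944 = -0.46851.
  Update: phi_21 = phi_11 - phi_22 phi_11 = -0.1916 - (-0.46851)(-0.1916) = -0.281366.
Step k = 3:
  phi_33 = [rho(3) - phi_21 rho(2) - phi_22 rho(1)] / [1 - phi_21 rho(1) - phi_22 rho(2)]
    numerator   = 0.5072 - (-0.281366)(-0.4146) - (-0.46851)(-0.1916) = 0.30077898
    denominator = 1 - (-0.281366)(-0.1916) - (-0.46851)(-0.4146) = 0.75184601
  phi_33 = 0.30077898 / 0.75184601 = 0.4001.
Therefore phi_{33} = 0.4001.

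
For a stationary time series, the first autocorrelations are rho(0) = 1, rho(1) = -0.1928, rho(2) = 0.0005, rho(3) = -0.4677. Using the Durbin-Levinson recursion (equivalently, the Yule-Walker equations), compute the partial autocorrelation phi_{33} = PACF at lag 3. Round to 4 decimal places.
\phi_{33} = -0.4940

The PACF at lag k is phi_{kk}, the last component of the solution
to the Yule-Walker system G_k phi = r_k where
  (G_k)_{ij} = rho(|i - j|), (r_k)_i = rho(i), i,j = 1..k.
Equivalently, Durbin-Levinson gives phi_{kk} iteratively:
  phi_{11} = rho(1)
  phi_{kk} = [rho(k) - sum_{j=1..k-1} phi_{k-1,j} rho(k-j)]
            / [1 - sum_{j=1..k-1} phi_{k-1,j} rho(j)],
  phi_{k,j} = phi_{k-1,j} - phi_{kk} phi_{k-1,k-j},  j = 1..k-1.
Step k = 1:
  phi_11 = rho(1) = -0.1928.
Step k = 2:
  phi_22 = [rho(2) - phi_11 rho(1)] / [1 - phi_11 rho(1)] = [0.0005 - (-0.1928)(-0.1928)] / [1 - (-0.1928)(-0.1928)]
         = -0.03667184 / 0.96282816 = -0.038088.
  Update: phi_21 = phi_11 - phi_22 phi_11 = -0.1928 - (-0.038088)(-0.1928) = -0.200143.
Step k = 3:
  phi_33 = [rho(3) - phi_21 rho(2) - phi_22 rho(1)] / [1 - phi_21 rho(1) - phi_22 rho(2)]
    numerator   = -0.4677 - (-0.200143)(0.0005) - (-0.038088)(-0.1928) = -0.47494322
    denominator = 1 - (-0.200143)(-0.1928) - (-0.038088)(0.0005) = 0.96143142
  phi_33 = -0.47494322 / 0.96143142 = -0.494.
Therefore phi_{33} = -0.4940.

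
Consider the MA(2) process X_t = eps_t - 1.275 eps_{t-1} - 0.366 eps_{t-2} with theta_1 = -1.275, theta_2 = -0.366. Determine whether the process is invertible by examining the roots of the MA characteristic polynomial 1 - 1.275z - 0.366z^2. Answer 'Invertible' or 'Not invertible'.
\text{Not invertible}

The MA(q) characteristic polynomial is P(z) = 1 - 1.275z - 0.366z^2.
Invertibility requires all roots to lie outside the unit circle, i.e. |z| > 1 for every root.
Set 1 + (-1.275) z + (-0.366) z^2 = 0, i.e. a z^2 + b z + c = 0 with a = -0.366, b = -1.275, c = 1.
Discriminant D = b^2 - 4ac = (-1.275)^2 - 4*(-0.366)*1 = 1.625625 - (-1.464) = 3.089625.
D >= 0, so the roots are real: z = (-b +/- sqrt(D)) / (2a) = (1.275 +/- 1.757733) / (-0.732).
  z_1 = (1.275 + 1.757733) / (-0.732) = -4.1431,   |z_1| = 4.1431.
  z_2 = (1.275 - 1.757733) / (-0.732) = 0.6595,   |z_2| = 0.6595.
Moduli of all roots: 4.1431, 0.6595.
All moduli strictly greater than 1? No.
Verdict: Not invertible.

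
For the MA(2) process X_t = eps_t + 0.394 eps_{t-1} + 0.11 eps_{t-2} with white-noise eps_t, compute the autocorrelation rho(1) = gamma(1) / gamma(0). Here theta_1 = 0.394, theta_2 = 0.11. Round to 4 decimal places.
\rho(1) = 0.3746

For an MA(q) process with theta_0 = 1, the autocovariance is
  gamma(k) = sigma^2 * sum_{i=0..q-k} theta_i * theta_{i+k},
and rho(k) = gamma(k) / gamma(0). Sigma^2 cancels.
  numerator   = (1)*(0.394) + (0.394)*(0.11) = 0.43734.
  denominator = (1)^2 + (0.394)^2 + (0.11)^2 = 1.167336.
  rho(1) = 0.43734 / 1.167336 = 0.3746.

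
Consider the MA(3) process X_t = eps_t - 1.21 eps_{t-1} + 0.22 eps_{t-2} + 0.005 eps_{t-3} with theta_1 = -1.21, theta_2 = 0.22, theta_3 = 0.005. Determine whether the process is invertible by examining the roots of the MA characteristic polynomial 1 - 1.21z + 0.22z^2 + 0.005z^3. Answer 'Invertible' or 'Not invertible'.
\text{Invertible}

The MA(q) characteristic polynomial is P(z) = 1 - 1.21z + 0.22z^2 + 0.005z^3.
Invertibility requires all roots to lie outside the unit circle, i.e. |z| > 1 for every root.
Degree 3: look for a simple real root z0 first, then factor out (1 - z/z0) and solve the remaining quadratic.
Testing z0 = 4: P(4) = 1 + (-1.21)(4) + (0.22)(4)^2 + (0.005)(4)^3
  = 1 + (-4.84) + (3.52) + (0.32) = 0.  So z_0 = 4 is a root, |z_0| = 4.
Divide out the factor (1 - 0.25 z) = (1 - z/z0) (since 1/z0 = 0.25):
  P(z) = (1 - 0.25 z)(1 + (-0.96) z + (-0.02) z^2)
  [check: z-coef -0.96 - (0.25) = -1.21; z^2-coef -0.02 - (0.25)(-0.96) = 0.22; z^3-coef -(0.25)(-0.02) = 0.005.]
Remaining roots from the quadratic factor 1 + (-0.96) z + (-0.02) z^2:
  Set 1 + (-0.96) z + (-0.02) z^2 = 0, i.e. a z^2 + b z + c = 0 with a = -0.02, b = -0.96, c = 1.
  Discriminant D = b^2 - 4ac = (-0.96)^2 - 4*(-0.02)*1 = 0.9216 - (-0.08) = 1.0016.
  D >= 0, so the roots are real: z = (-b +/- sqrt(D)) / (2a) = (0.96 +/- 1.0008) / (-0.04).
    z_1 = (0.96 + 1.0008) / (-0.04) = -49.02,   |z_1| = 49.02.
    z_2 = (0.96 - 1.0008) / (-0.04) = 1.02,   |z_2| = 1.02.
Moduli of all roots: 4.0000, 49.0200, 1.0200.
All moduli strictly greater than 1? Yes.
Verdict: Invertible.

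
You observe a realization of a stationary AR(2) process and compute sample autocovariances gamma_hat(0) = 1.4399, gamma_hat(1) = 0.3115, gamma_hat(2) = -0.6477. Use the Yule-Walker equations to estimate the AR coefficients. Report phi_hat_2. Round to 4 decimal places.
\hat\phi_{2} = -0.5210

The Yule-Walker equations for an AR(p) process read, in matrix form,
  Gamma_p phi = r_p,   with   (Gamma_p)_{ij} = gamma(|i - j|),
                       (r_p)_i = gamma(i),   i,j = 1..p.
Substitute the sample gammas (Toeplitz matrix and right-hand side of size 2):
  Gamma_p = [[1.4399, 0.3115], [0.3115, 1.4399]]
  r_p     = [0.3115, -0.6477]
Written out:
  1.4399 phi_1 + 0.3115 phi_2 = 0.3115
  0.3115 phi_1 + 1.4399 phi_2 = -0.6477
Solve by Cramer's rule:
  det = gamma(0)^2 - gamma(1)^2 = (1.4399)^2 - (0.3115)^2 = 2.07331201 - 0.09703225 = 1.97627976
  phi_hat_1 = [gamma(1) gamma(0) - gamma(1) gamma(2)] / det = [(0.3115)(1.4399) - (0.3115)(-0.6477)] / 1.97627976 = 0.6502874 / 1.97627976 = 0.329
  phi_hat_2 = [gamma(0) gamma(2) - gamma(1)^2] / det = [(1.4399)(-0.6477) - (0.3115)^2] / 1.97627976 = -1.02965548 / 1.97627976 = -0.521
So phi_hat = [0.3290, -0.5210].
Therefore phi_hat_2 = -0.5210.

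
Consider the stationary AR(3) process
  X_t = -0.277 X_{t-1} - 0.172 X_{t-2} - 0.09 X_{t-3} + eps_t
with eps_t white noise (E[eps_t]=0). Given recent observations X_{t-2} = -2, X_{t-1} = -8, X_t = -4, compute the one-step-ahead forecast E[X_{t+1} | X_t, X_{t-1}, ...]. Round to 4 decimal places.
E[X_{t+1} \mid \mathcal F_t] = 2.6640

For an AR(p) model X_t = c + sum_i phi_i X_{t-i} + eps_t, the
one-step-ahead conditional mean is
  E[X_{t+1} | X_t, ...] = c + sum_i phi_i X_{t+1-i}.
Substitute known values:
  E[X_{t+1} | ...] = (-0.277) * (-4) + (-0.172) * (-8) + (-0.09) * (-2)
                   = 2.6640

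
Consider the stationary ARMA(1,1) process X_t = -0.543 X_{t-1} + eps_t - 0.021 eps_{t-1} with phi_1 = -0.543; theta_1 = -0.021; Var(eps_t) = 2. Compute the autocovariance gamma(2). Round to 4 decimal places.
\gamma(2) = 0.8785

Multiply the model equation by X_{t-k} and take expectations. With theta_0 = psi_0 = 1 and psi_j the MA(infinity) weights, this gives
  gamma(k) - sum_i phi_i gamma(k-i) = c_k,
  c_k = sigma^2 * sum_{j=k..q} theta_j psi_{j-k}   (c_k = 0 for k > q),
using gamma(-m) = gamma(m).
psi-weights needed (psi_j = theta_j + sum_i phi_i psi_{j-i}):
  psi_1 = theta_1 + phi_1 = -0.021 + (-0.543) = -0.564
Right-hand sides:
  c_0 = sigma^2 (1 + theta_1 psi_1) = 2 * (1 + (-0.021)(-0.564)) = 2 * 1.011844 = 2.023688
  c_1 = sigma^2 theta_1 = 2 * (-0.021) = -0.042
  c_2 = 0
Equations for k = 0 and k = 1 (AR order 1):
  gamma(0) = phi_1 gamma(1) + c_0
  gamma(1) = phi_1 gamma(0) + c_1
Substituting the second into the first: gamma(0) (1 - phi_1^2) = c_0 + phi_1 c_1, so
  gamma(0) = (c_0 + phi_1 c_1) / (1 - phi_1^2) = (2.023688 + (-0.543)(-0.042)) / (1 - (-0.543)^2) = 2.046494 / 0.705151 = 2.902207.
  gamma(1) = phi_1 gamma(0) + c_1 = (-0.543)(2.902207) + (-0.042) = -1.617898.
For k = 2 (> q): gamma(2) = phi_1 gamma(1) = (-0.543)(-1.617898) = 0.878519.
Therefore gamma(2) = 0.8785 (to 4 decimal places).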